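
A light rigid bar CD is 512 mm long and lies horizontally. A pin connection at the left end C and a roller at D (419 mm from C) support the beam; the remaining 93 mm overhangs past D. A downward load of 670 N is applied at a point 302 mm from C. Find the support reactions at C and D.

C_x = 0, C_y = 187.1 N, D_y = 482.9 N

Taking moments about C: D_y·419 − 670·302 = 0 → D_y = 202340/419 = 482.912 ≈ 482.9 N.
ΣF_y = 0: C_y + 482.912 − 670 = 0 → C_y = 187.1 N.
ΣF_x = 0: no horizontal applied forces, so C_x = 0.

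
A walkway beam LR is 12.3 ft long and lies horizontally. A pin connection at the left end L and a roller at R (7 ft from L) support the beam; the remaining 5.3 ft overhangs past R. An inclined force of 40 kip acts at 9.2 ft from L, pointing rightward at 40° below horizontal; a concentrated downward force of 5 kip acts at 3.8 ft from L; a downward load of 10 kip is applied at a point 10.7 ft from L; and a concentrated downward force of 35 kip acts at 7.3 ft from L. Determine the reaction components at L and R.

Taking moments about L: R_y·7 − 40·sin40°·9.2 − 5·3.8 − 10·10.7 − 35·7.3 = 0 → R_y = 618.046/7 = 88.2923 ≈ 88.29 kip.
ΣF_y = 0: L_y + 88.2923 − 40·sin40° − 5 − 10 − 35 = 0 → L_y = -12.58 kip.
ΣF_x = 0: L_x + 40·cos40° = 0 → L_x = -30.64 kip.

L_x = -30.64 kip, L_y = -12.58 kip, R_y = 88.29 kip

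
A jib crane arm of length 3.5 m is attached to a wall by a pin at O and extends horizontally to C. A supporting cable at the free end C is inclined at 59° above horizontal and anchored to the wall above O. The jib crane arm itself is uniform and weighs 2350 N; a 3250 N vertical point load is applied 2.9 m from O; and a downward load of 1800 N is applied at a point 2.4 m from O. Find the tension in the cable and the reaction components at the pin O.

ΣM about O: T·sin59°·3.5 − 2350·1.75 − 3250·2.9 − 1800·2.4 = 0 → T = 17857.5/(3.5·0.857167) = 5952.33 ≈ 5952 N.
ΣF_x = 0: O_x − T·cos59° = 0 → O_x = 5952.33 × 0.515038 = 3066 N.
ΣF_y = 0: O_y + T·sin59° − 2350 − 3250 − 1800 = 0 → O_y = 7400 − 5952.33 × 0.857167 = 2298 N.

T = 5952 N, O_x = 3066 N, O_y = 2298 N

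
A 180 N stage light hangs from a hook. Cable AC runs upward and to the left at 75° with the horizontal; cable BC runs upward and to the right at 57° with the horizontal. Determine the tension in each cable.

T_AC = 131.9 N, T_BC = 62.69 N

ΣF_x = 0: −T_AC·cos75° + T_BC·cos57° = 0 → T_BC = 0.475212·T_AC.
ΣF_y = 0: T_AC·sin75° + T_BC·sin57° = 180.
Substitute: T_AC·(0.965926 + 0.475212·0.838671) = 180 → T_AC = 131.919 ≈ 131.9 N.
Then T_BC = 0.475212 × 131.919 = 62.69 N.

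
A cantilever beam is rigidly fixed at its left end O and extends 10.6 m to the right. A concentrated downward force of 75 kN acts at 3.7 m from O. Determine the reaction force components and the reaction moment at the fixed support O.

ΣF_x = 0: O_x = 0.
ΣF_y = 0: O_y − 75 = 0 → O_y = 75.00 kN.
ΣM about O: M_O − 75·3.7 = 0 → M_O = 277.5 kN·m.

O_x = 0, O_y = 75.00 kN, M_O = 277.5 kN·m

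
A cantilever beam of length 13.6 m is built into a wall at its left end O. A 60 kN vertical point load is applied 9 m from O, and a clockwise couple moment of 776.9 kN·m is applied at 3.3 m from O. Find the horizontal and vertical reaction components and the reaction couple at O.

O_x = 0, O_y = 60.00 kN, M_O = 1317 kN·m

ΣF_x = 0: O_x = 0.
ΣF_y = 0: O_y − 60 = 0 → O_y = 60.00 kN.
ΣM about O: M_O − 60·9 − 776.9 = 0 → M_O = 1317 kN·m.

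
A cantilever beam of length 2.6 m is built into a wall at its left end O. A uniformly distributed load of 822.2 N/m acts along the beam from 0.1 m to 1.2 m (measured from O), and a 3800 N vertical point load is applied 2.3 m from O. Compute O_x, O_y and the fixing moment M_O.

O_x = 0, O_y = 4704 N, M_O = 9328 N·m

Resultant of the distributed load: 822.2 × 1.1 = 904.42 N at 0.65 m from O.
ΣF_x = 0: O_x = 0.
ΣF_y = 0: O_y − 822.2·1.1 − 3800 = 0 → O_y = 4704 N.
ΣM about O: M_O − (822.2·1.1)·0.65 − 3800·2.3 = 0 → M_O = 9328 N·m.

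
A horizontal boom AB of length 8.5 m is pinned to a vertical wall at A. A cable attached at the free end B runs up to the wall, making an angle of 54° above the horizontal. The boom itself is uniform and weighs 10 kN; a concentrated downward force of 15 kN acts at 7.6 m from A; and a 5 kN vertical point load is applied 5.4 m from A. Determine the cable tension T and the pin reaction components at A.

ΣM about A: T·sin54°·8.5 − 10·4.25 − 15·7.6 − 5·5.4 = 0 → T = 183.5/(8.5·0.809017) = 26.6845 ≈ 26.68 kN.
ΣF_x = 0: A_x − T·cos54° = 0 → A_x = 26.6845 × 0.587785 = 15.68 kN.
ΣF_y = 0: A_y + T·sin54° − 10 − 15 − 5 = 0 → A_y = 30 − 26.6845 × 0.809017 = 8.412 kN.

T = 26.68 kN, A_x = 15.68 kN, A_y = 8.412 kN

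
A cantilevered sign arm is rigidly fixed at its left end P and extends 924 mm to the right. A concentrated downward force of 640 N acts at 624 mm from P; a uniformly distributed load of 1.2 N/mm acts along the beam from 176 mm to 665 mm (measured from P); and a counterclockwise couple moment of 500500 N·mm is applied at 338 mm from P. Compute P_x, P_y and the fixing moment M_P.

Resultant of the distributed load: 1.2 × 489 = 586.8 N at 420.5 mm from P.
ΣF_x = 0: P_x = 0.
ΣF_y = 0: P_y − 640 − 1.2·489 = 0 → P_y = 1227 N.
ΣM about P: M_P − 640·624 − (1.2·489)·420.5 + 500500 = 0 → M_P = 145600 N·mm.

P_x = 0, P_y = 1227 N, M_P = 145600 N·mm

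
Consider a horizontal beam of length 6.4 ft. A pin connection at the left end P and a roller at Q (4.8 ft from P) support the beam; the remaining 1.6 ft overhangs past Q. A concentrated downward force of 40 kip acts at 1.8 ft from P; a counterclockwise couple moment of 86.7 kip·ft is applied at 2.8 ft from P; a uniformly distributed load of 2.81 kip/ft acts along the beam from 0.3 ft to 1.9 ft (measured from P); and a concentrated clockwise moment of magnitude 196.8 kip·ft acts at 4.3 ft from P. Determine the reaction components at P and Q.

Resultant of the distributed load: 2.81 × 1.6 = 4.496 kip at 1.1 ft from P.
Taking moments about P: Q_y·4.8 − 40·1.8 + 86.7 − (2.81·1.6)·1.1 − 196.8 = 0 → Q_y = 187.0456/4.8 = 38.9678 ≈ 38.97 kip.
ΣF_y = 0: P_y + 38.9678 − 40 − 2.81·1.6 = 0 → P_y = 5.528 kip.
ΣF_x = 0: no horizontal applied forces, so P_x = 0.

P_x = 0, P_y = 5.528 kip, Q_y = 38.97 kip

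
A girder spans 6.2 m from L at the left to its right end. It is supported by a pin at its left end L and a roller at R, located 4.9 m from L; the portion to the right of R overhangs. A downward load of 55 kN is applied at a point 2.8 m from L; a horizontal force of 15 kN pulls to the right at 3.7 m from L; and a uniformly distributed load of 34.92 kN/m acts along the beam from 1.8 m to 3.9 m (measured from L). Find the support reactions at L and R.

Resultant of the distributed load: 34.92 × 2.1 = 73.332 kN at 2.85 m from L.
Taking moments about L: R_y·4.9 − 55·2.8 − (34.92·2.1)·2.85 = 0 → R_y = 362.9962/4.9 = 74.0809 ≈ 74.08 kN.
ΣF_y = 0: L_y + 74.0809 − 55 − 34.92·2.1 = 0 → L_y = 54.25 kN.
ΣF_x = 0: L_x + 15 = 0 → L_x = -15.00 kN.

L_x = -15.00 kN, L_y = 54.25 kN, R_y = 74.08 kN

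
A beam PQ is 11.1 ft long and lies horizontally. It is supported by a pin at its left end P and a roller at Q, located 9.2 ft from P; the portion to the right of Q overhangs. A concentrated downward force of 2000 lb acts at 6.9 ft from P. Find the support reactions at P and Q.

P_x = 0, P_y = 500.0 lb, Q_y = 1500 lb

ΣM about P: Q_y·9.2 − 2000·6.9 = 0 → Q_y = 13800/9.2 = 1500 lb.
ΣF_y = 0: P_y + 1500 − 2000 = 0 → P_y = 500.0 lb.
ΣF_x = 0: no horizontal applied forces, so P_x = 0.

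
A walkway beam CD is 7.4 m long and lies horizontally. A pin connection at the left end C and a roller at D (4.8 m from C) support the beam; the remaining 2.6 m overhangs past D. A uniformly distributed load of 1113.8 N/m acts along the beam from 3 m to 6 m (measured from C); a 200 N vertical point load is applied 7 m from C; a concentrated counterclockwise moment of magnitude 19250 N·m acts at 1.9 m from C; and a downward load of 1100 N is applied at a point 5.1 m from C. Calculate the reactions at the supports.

C_x = 0, C_y = 4059 N, D_y = 582.6 N

Resultant of the distributed load: 1113.8 × 3 = 3341.4 N at 4.5 m from C.
Moments about C: D_y·4.8 − (1113.8·3)·4.5 − 200·7 + 19250 − 1100·5.1 = 0 → D_y = 2796.3/4.8 = 582.563 ≈ 582.6 N.
ΣF_y = 0: C_y + 582.563 − 1113.8·3 − 200 − 1100 = 0 → C_y = 4059 N.
ΣF_x = 0: no horizontal applied forces, so C_x = 0.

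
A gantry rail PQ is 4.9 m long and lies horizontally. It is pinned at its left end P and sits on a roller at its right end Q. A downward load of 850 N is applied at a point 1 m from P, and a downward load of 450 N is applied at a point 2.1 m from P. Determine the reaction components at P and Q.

P_x = 0, P_y = 933.7 N, Q_y = 366.3 N

ΣM about P: Q_y·4.9 − 850·1 − 450·2.1 = 0 → Q_y = 1795/4.9 = 366.327 ≈ 366.3 N.
ΣF_y = 0: P_y + 366.327 − 850 − 450 = 0 → P_y = 933.7 N.
ΣF_x = 0: no horizontal applied forces, so P_x = 0.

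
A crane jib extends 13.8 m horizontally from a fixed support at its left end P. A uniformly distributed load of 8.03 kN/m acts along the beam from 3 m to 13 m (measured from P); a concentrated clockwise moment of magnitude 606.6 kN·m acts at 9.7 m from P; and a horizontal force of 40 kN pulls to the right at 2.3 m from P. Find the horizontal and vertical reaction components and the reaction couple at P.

P_x = -40.00 kN, P_y = 80.30 kN, M_P = 1249 kN·m

Resultant of the distributed load: 8.03 × 10 = 80.3 kN at 8 m from P.
ΣF_x = 0: P_x + 40 = 0 → P_x = -40.00 kN.
ΣF_y = 0: P_y − 8.03·10 = 0 → P_y = 80.30 kN.
ΣM about P: M_P − (8.03·10)·8 − 606.6 = 0 → M_P = 1249 kN·m.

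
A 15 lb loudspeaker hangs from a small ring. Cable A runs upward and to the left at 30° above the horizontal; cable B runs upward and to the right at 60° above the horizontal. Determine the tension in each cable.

ΣF_x = 0: −T_A·cos30° + T_B·cos60° = 0 → T_B = 1.73205·T_A.
ΣF_y = 0: T_A·sin30° + T_B·sin60° = 15.
Substitute: T_A·(0.5 + 1.73205·0.866025) = 15 → T_A = 7.50001 ≈ 7.500 lb.
Then T_B = 1.73205 × 7.50001 = 12.99 lb.

T_A = 7.500 lb, T_B = 12.99 lb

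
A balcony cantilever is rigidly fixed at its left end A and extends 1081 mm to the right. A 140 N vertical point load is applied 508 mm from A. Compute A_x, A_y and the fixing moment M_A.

A_x = 0, A_y = 140.0 N, M_A = 71120 N·mm

ΣF_x = 0: A_x = 0.
ΣF_y = 0: A_y − 140 = 0 → A_y = 140.0 N.
ΣM about A: M_A − 140·508 = 0 → M_A = 71120 N·mm.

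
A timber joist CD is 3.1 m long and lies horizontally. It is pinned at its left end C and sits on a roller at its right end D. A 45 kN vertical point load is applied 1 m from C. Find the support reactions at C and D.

C_x = 0, C_y = 30.48 kN, D_y = 14.52 kN

Taking moments about C: D_y·3.1 − 45·1 = 0 → D_y = 45/3.1 = 14.5161 ≈ 14.52 kN.
ΣF_y = 0: C_y + 14.5161 − 45 = 0 → C_y = 30.48 kN.
ΣF_x = 0: no horizontal applied forces, so C_x = 0.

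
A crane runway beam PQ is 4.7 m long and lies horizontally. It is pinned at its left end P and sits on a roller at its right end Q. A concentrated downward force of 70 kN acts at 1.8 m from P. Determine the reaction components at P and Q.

P_x = 0, P_y = 43.19 kN, Q_y = 26.81 kN

Moments about P: Q_y·4.7 − 70·1.8 = 0 → Q_y = 126/4.7 = 26.8085 ≈ 26.81 kN.
ΣF_y = 0: P_y + 26.8085 − 70 = 0 → P_y = 43.19 kN.
ΣF_x = 0: no horizontal applied forces, so P_x = 0.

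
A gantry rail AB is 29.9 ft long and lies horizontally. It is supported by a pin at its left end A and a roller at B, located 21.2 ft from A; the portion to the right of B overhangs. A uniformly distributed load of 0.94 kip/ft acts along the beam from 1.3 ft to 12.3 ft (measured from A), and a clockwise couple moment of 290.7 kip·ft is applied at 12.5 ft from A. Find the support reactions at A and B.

A_x = 0, A_y = -6.689 kip, B_y = 17.03 kip

Resultant of the distributed load: 0.94 × 11 = 10.34 kip at 6.8 ft from A.
Taking moments about A: B_y·21.2 − (0.94·11)·6.8 − 290.7 = 0 → B_y = 361.012/21.2 = 17.0289 ≈ 17.03 kip.
ΣF_y = 0: A_y + 17.0289 − 0.94·11 = 0 → A_y = -6.689 kip.
ΣF_x = 0: no horizontal applied forces, so A_x = 0.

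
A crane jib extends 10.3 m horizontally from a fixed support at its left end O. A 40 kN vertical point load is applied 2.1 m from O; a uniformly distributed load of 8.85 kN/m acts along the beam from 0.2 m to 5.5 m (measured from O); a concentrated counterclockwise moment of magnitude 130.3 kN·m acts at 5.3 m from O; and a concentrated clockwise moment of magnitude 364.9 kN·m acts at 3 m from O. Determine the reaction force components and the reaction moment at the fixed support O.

Resultant of the distributed load: 8.85 × 5.3 = 46.905 kN at 2.85 m from O.
ΣF_x = 0: O_x = 0.
ΣF_y = 0: O_y − 40 − 8.85·5.3 = 0 → O_y = 86.91 kN.
ΣM about O: M_O − 40·2.1 − (8.85·5.3)·2.85 + 130.3 − 364.9 = 0 → M_O = 452.3 kN·m.

O_x = 0, O_y = 86.91 kN, M_O = 452.3 kN·m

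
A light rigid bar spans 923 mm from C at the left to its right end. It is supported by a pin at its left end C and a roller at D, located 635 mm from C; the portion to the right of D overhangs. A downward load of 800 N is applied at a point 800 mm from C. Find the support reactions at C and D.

ΣM about C: D_y·635 − 800·800 = 0 → D_y = 640000/635 = 1007.87 ≈ 1008 N.
ΣF_y = 0: C_y + 1007.87 − 800 = 0 → C_y = -207.9 N.
ΣF_x = 0: no horizontal applied forces, so C_x = 0.

C_x = 0, C_y = -207.9 N, D_y = 1008 N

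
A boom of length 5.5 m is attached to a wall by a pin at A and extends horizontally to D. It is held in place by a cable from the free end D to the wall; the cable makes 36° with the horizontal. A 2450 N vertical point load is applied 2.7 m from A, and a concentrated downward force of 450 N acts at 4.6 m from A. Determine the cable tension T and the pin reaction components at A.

T = 2687 N, A_x = 2173 N, A_y = 1321 N

ΣM about A: T·sin36°·5.5 − 2450·2.7 − 450·4.6 = 0 → T = 8685/(5.5·0.587785) = 2686.51 ≈ 2687 N.
ΣF_x = 0: A_x − T·cos36° = 0 → A_x = 2686.51 × 0.809017 = 2173 N.
ΣF_y = 0: A_y + T·sin36° − 2450 − 450 = 0 → A_y = 2900 − 2686.51 × 0.587785 = 1321 N.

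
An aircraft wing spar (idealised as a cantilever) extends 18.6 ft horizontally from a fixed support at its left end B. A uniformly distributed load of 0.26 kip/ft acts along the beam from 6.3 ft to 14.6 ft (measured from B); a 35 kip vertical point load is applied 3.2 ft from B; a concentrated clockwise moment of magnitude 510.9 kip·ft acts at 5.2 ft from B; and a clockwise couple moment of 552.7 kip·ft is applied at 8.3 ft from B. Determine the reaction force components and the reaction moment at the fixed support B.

Resultant of the distributed load: 0.26 × 8.3 = 2.158 kip at 10.45 ft from B.
ΣF_x = 0: B_x = 0.
ΣF_y = 0: B_y − 0.26·8.3 − 35 = 0 → B_y = 37.16 kip.
ΣM about B: M_B − (0.26·8.3)·10.45 − 35·3.2 − 510.9 − 552.7 = 0 → M_B = 1198 kip·ft.

B_x = 0, B_y = 37.16 kip, M_B = 1198 kip·ft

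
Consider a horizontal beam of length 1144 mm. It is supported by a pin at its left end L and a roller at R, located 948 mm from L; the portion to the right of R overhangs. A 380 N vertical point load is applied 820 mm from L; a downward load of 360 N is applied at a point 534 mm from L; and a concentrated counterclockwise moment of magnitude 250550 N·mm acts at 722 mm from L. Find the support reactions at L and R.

Moments about L: R_y·948 − 380·820 − 360·534 + 250550 = 0 → R_y = 253290/948 = 267.184 ≈ 267.2 N.
ΣF_y = 0: L_y + 267.184 − 380 − 360 = 0 → L_y = 472.8 N.
ΣF_x = 0: no horizontal applied forces, so L_x = 0.

L_x = 0, L_y = 472.8 N, R_y = 267.2 N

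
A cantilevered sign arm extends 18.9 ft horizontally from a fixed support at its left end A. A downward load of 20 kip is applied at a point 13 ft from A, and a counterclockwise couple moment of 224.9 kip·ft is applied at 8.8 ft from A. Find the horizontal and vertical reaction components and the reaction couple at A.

A_x = 0, A_y = 20.00 kip, M_A = 35.10 kip·ft

ΣF_x = 0: A_x = 0.
ΣF_y = 0: A_y − 20 = 0 → A_y = 20.00 kip.
ΣM about A: M_A − 20·13 + 224.9 = 0 → M_A = 35.10 kip·ft.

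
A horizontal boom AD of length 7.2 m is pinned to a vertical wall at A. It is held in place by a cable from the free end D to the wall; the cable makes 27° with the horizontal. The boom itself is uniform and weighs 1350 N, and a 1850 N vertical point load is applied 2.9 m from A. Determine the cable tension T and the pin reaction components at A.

ΣM about A: T·sin27°·7.2 − 1350·3.6 − 1850·2.9 = 0 → T = 10225/(7.2·0.45399) = 3128.13 ≈ 3128 N.
ΣF_x = 0: A_x − T·cos27° = 0 → A_x = 3128.13 × 0.891007 = 2787 N.
ΣF_y = 0: A_y + T·sin27° − 1350 − 1850 = 0 → A_y = 3200 − 3128.13 × 0.45399 = 1780 N.

T = 3128 N, A_x = 2787 N, A_y = 1780 N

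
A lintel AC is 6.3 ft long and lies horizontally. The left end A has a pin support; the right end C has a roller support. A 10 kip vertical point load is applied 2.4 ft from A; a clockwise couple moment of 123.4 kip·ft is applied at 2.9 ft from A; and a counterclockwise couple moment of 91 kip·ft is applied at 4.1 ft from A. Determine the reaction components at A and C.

Taking moments about A: C_y·6.3 − 10·2.4 − 123.4 + 91 = 0 → C_y = 56.4/6.3 = 8.95238 ≈ 8.952 kip.
ΣF_y = 0: A_y + 8.95238 − 10 = 0 → A_y = 1.048 kip.
ΣF_x = 0: no horizontal applied forces, so A_x = 0.

A_x = 0, A_y = 1.048 kip, C_y = 8.952 kip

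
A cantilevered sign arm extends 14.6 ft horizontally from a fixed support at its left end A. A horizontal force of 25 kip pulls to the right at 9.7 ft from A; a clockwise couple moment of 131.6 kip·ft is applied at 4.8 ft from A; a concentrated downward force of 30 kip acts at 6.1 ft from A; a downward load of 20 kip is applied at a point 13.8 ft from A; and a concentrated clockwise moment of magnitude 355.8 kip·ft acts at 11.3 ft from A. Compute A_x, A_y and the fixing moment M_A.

A_x = -25.00 kip, A_y = 50.00 kip, M_A = 946.4 kip·ft

ΣF_x = 0: A_x + 25 = 0 → A_x = -25.00 kip.
ΣF_y = 0: A_y − 30 − 20 = 0 → A_y = 50.00 kip.
ΣM about A: M_A − 131.6 − 30·6.1 − 20·13.8 − 355.8 = 0 → M_A = 946.4 kip·ft.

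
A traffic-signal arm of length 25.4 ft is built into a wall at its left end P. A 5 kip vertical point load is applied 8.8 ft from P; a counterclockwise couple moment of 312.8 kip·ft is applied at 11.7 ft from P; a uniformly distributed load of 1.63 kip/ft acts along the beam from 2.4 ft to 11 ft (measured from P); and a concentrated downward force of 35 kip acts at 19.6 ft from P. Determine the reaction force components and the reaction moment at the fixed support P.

P_x = 0, P_y = 54.02 kip, M_P = 511.1 kip·ft

Resultant of the distributed load: 1.63 × 8.6 = 14.018 kip at 6.7 ft from P.
ΣF_x = 0: P_x = 0.
ΣF_y = 0: P_y − 5 − 1.63·8.6 − 35 = 0 → P_y = 54.02 kip.
ΣM about P: M_P − 5·8.8 + 312.8 − (1.63·8.6)·6.7 − 35·19.6 = 0 → M_P = 511.1 kip·ft.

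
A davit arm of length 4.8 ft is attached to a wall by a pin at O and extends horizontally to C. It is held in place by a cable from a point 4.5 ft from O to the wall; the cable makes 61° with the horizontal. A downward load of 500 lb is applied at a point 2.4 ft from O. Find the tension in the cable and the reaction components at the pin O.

T = 304.9 lb, O_x = 147.8 lb, O_y = 233.3 lb

ΣM about O: T·sin61°·4.5 − 500·2.4 = 0 → T = 1200/(4.5·0.87462) = 304.894 ≈ 304.9 lb.
ΣF_x = 0: O_x − T·cos61° = 0 → O_x = 304.894 × 0.48481 = 147.8 lb.
ΣF_y = 0: O_y + T·sin61° − 500 = 0 → O_y = 500 − 304.894 × 0.87462 = 233.3 lb.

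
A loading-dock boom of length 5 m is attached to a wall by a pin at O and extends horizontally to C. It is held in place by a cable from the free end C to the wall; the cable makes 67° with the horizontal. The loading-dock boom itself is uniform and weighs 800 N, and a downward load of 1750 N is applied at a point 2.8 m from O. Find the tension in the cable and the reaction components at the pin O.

T = 1499 N, O_x = 585.8 N, O_y = 1170 N

ΣM about O: T·sin67°·5 − 800·2.5 − 1750·2.8 = 0 → T = 6900/(5·0.920505) = 1499.18 ≈ 1499 N.
ΣF_x = 0: O_x − T·cos67° = 0 → O_x = 1499.18 × 0.390731 = 585.8 N.
ΣF_y = 0: O_y + T·sin67° − 800 − 1750 = 0 → O_y = 2550 − 1499.18 × 0.920505 = 1170 N.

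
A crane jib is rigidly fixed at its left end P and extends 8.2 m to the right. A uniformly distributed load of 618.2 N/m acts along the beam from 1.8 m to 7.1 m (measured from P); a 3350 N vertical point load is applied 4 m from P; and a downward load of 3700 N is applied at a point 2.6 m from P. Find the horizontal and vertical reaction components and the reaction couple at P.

Resultant of the distributed load: 618.2 × 5.3 = 3276.46 N at 4.45 m from P.
ΣF_x = 0: P_x = 0.
ΣF_y = 0: P_y − 618.2·5.3 − 3350 − 3700 = 0 → P_y = 10330 N.
ΣM about P: M_P − (618.2·5.3)·4.45 − 3350·4 − 3700·2.6 = 0 → M_P = 37600 N·m.

P_x = 0, P_y = 10330 N, M_P = 37600 N·m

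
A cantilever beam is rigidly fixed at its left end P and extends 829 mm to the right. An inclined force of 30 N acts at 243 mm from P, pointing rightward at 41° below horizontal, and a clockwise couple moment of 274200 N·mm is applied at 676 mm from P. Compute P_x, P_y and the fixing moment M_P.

ΣF_x = 0: P_x + 30·cos41° = 0 → P_x = -22.64 N.
ΣF_y = 0: P_y − 30·sin41° = 0 → P_y = 19.68 N.
ΣM about P: M_P − 30·sin41°·243 − 274200 = 0 → M_P = 279000 N·mm.

P_x = -22.64 N, P_y = 19.68 N, M_P = 279000 N·mm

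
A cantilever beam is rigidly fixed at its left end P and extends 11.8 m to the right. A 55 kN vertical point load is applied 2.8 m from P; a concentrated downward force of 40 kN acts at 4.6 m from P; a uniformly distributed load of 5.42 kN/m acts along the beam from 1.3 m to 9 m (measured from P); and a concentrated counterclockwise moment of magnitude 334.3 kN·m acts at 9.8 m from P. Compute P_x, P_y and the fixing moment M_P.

Resultant of the distributed load: 5.42 × 7.7 = 41.734 kN at 5.15 m from P.
ΣF_x = 0: P_x = 0.
ΣF_y = 0: P_y − 55 − 40 − 5.42·7.7 = 0 → P_y = 136.7 kN.
ΣM about P: M_P − 55·2.8 − 40·4.6 − (5.42·7.7)·5.15 + 334.3 = 0 → M_P = 218.6 kN·m.

P_x = 0, P_y = 136.7 kN, M_P = 218.6 kN·m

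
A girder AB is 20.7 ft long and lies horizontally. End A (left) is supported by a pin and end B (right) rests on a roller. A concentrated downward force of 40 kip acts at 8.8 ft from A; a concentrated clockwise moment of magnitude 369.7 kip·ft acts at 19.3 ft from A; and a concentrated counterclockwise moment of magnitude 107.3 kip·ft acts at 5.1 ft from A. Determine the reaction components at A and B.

ΣM about A: B_y·20.7 − 40·8.8 − 369.7 + 107.3 = 0 → B_y = 614.4/20.7 = 29.6812 ≈ 29.68 kip.
ΣF_y = 0: A_y + 29.6812 − 40 = 0 → A_y = 10.32 kip.
ΣF_x = 0: no horizontal applied forces, so A_x = 0.

A_x = 0, A_y = 10.32 kip, B_y = 29.68 kip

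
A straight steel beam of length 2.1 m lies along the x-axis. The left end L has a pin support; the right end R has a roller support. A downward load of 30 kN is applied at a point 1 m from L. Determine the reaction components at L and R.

L_x = 0, L_y = 15.71 kN, R_y = 14.29 kN

Taking moments about L: R_y·2.1 − 30·1 = 0 → R_y = 30/2.1 = 14.2857 ≈ 14.29 kN.
ΣF_y = 0: L_y + 14.2857 − 30 = 0 → L_y = 15.71 kN.
ΣF_x = 0: no horizontal applied forces, so L_x = 0.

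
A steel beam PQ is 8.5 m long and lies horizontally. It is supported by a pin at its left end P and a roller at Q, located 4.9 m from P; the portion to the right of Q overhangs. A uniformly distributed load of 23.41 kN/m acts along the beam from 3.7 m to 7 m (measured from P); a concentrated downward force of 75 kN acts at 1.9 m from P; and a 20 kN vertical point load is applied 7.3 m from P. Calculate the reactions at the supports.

P_x = 0, P_y = 29.03 kN, Q_y = 143.2 kN

Resultant of the distributed load: 23.41 × 3.3 = 77.253 kN at 5.35 m from P.
Moments about P: Q_y·4.9 − (23.41·3.3)·5.35 − 75·1.9 − 20·7.3 = 0 → Q_y = 701.80355/4.9 = 143.225 ≈ 143.2 kN.
ΣF_y = 0: P_y + 143.225 − 23.41·3.3 − 75 − 20 = 0 → P_y = 29.03 kN.
ΣF_x = 0: no horizontal applied forces, so P_x = 0.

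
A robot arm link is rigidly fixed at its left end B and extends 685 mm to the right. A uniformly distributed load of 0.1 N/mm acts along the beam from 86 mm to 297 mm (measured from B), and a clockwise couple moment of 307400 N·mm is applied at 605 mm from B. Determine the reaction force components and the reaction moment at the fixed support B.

Resultant of the distributed load: 0.1 × 211 = 21.1 N at 191.5 mm from B.
ΣF_x = 0: B_x = 0.
ΣF_y = 0: B_y − 0.1·211 = 0 → B_y = 21.10 N.
ΣM about B: M_B − (0.1·211)·191.5 − 307400 = 0 → M_B = 311400 N·mm.

B_x = 0, B_y = 21.10 N, M_B = 311400 N·mm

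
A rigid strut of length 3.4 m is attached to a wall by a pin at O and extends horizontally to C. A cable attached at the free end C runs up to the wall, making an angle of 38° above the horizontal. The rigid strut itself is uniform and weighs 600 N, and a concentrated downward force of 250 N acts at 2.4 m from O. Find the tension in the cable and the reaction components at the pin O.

ΣM about O: T·sin38°·3.4 − 600·1.7 − 250·2.4 = 0 → T = 1620/(3.4·0.615661) = 773.917 ≈ 773.9 N.
ΣF_x = 0: O_x − T·cos38° = 0 → O_x = 773.917 × 0.788011 = 609.9 N.
ΣF_y = 0: O_y + T·sin38° − 600 − 250 = 0 → O_y = 850 − 773.917 × 0.615661 = 373.5 N.

T = 773.9 N, O_x = 609.9 N, O_y = 373.5 N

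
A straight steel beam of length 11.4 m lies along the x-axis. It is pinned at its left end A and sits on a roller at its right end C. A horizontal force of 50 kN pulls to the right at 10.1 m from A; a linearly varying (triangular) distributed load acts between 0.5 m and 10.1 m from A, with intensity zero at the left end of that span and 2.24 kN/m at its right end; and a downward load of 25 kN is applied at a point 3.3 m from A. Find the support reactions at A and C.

A_x = -50.00 kN, A_y = 22.01 kN, C_y = 13.74 kN

Resultant of the triangular load: ½ × 2.24 × 9.6 = 10.752 kN, acting at 6.9 m from A (one-third of the span from the peak).
ΣM about A: C_y·11.4 − (½·2.24·9.6)·6.9 − 25·3.3 = 0 → C_y = 156.6888/11.4 = 13.7446 ≈ 13.74 kN.
ΣF_y = 0: A_y + 13.7446 − ½·2.24·9.6 − 25 = 0 → A_y = 22.01 kN.
ΣF_x = 0: A_x + 50 = 0 → A_x = -50.00 kN.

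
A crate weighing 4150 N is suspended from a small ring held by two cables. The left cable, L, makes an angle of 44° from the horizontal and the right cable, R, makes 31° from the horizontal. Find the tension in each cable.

T_L = 3683 N, T_R = 3091 N

ΣF_x = 0: −T_L·cos44° + T_R·cos31° = 0 → T_R = 0.839206·T_L.
ΣF_y = 0: T_L·sin44° + T_R·sin31° = 4150.
Substitute: T_L·(0.694658 + 0.839206·0.515038) = 4150 → T_L = 3682.73 ≈ 3683 N.
Then T_R = 0.839206 × 3682.73 = 3091 N.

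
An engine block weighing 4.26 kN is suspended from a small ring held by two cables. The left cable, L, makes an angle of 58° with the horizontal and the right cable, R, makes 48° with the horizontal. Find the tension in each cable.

T_L = 2.965 kN, T_R = 2.348 kN

ΣF_x = 0: −T_L·cos58° + T_R·cos48° = 0 → T_R = 0.791952·T_L.
ΣF_y = 0: T_L·sin58° + T_R·sin48° = 4.26.
Substitute: T_L·(0.848048 + 0.791952·0.743145) = 4.26 → T_L = 2.96537 ≈ 2.965 kN.
Then T_R = 0.791952 × 2.96537 = 2.348 kN.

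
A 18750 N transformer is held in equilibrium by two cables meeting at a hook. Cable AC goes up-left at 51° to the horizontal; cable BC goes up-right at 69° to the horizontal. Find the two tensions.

T_AC = 7759 N, T_BC = 13630 N

ΣF_x = 0: −T_AC·cos51° + T_BC·cos69° = 0 → T_BC = 1.75607·T_AC.
ΣF_y = 0: T_AC·sin51° + T_BC·sin69° = 18750.
Substitute: T_AC·(0.777146 + 1.75607·0.93358) = 18750 → T_AC = 7758.91 ≈ 7759 N.
Then T_BC = 1.75607 × 7758.91 = 13630 N.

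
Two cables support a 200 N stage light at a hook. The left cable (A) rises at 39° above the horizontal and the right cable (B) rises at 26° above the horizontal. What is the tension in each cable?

ΣF_x = 0: −T_A·cos39° + T_B·cos26° = 0 → T_B = 0.864654·T_A.
ΣF_y = 0: T_A·sin39° + T_B·sin26° = 200.
Substitute: T_A·(0.62932 + 0.864654·0.438371) = 200 → T_A = 198.342 ≈ 198.3 N.
Then T_B = 0.864654 × 198.342 = 171.5 N.

T_A = 198.3 N, T_B = 171.5 N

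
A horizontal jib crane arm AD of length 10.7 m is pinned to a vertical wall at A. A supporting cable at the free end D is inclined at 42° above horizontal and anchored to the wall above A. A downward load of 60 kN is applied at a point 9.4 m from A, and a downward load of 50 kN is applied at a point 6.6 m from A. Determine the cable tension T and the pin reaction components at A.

T = 124.9 kN, A_x = 92.79 kN, A_y = 26.45 kN

ΣM about A: T·sin42°·10.7 − 60·9.4 − 50·6.6 = 0 → T = 894/(10.7·0.669131) = 124.866 ≈ 124.9 kN.
ΣF_x = 0: A_x − T·cos42° = 0 → A_x = 124.866 × 0.743145 = 92.79 kN.
ΣF_y = 0: A_y + T·sin42° − 60 − 50 = 0 → A_y = 110 − 124.866 × 0.669131 = 26.45 kN.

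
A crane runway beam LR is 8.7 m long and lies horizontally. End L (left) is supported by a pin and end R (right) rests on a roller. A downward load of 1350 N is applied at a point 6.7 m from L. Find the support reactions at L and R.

L_x = 0, L_y = 310.3 N, R_y = 1040 N

ΣM about L: R_y·8.7 − 1350·6.7 = 0 → R_y = 9045/8.7 = 1039.66 ≈ 1040 N.
ΣF_y = 0: L_y + 1039.66 − 1350 = 0 → L_y = 310.3 N.
ΣF_x = 0: no horizontal applied forces, so L_x = 0.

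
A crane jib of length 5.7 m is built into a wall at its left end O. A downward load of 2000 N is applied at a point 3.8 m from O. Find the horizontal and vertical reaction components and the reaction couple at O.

ΣF_x = 0: O_x = 0.
ΣF_y = 0: O_y − 2000 = 0 → O_y = 2000 N.
ΣM about O: M_O − 2000·3.8 = 0 → M_O = 7600 N·m.

O_x = 0, O_y = 2000 N, M_O = 7600 N·m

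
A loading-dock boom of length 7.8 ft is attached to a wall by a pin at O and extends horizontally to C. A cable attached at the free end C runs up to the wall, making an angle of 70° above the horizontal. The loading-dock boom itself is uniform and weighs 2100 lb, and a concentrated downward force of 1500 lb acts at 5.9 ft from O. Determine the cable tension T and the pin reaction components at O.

ΣM about O: T·sin70°·7.8 − 2100·3.9 − 1500·5.9 = 0 → T = 17040/(7.8·0.939693) = 2324.82 ≈ 2325 lb.
ΣF_x = 0: O_x − T·cos70° = 0 → O_x = 2324.82 × 0.34202 = 795.1 lb.
ΣF_y = 0: O_y + T·sin70° − 2100 − 1500 = 0 → O_y = 3600 − 2324.82 × 0.939693 = 1415 lb.

T = 2325 lb, O_x = 795.1 lb, O_y = 1415 lb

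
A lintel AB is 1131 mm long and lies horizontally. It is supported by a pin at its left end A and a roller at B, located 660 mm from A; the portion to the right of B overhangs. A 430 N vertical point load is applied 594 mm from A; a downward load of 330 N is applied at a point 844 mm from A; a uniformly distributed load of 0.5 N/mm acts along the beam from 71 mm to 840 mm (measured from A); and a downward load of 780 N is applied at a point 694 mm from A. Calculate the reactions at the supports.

Resultant of the distributed load: 0.5 × 769 = 384.5 N at 455.5 mm from A.
Taking moments about A: B_y·660 − 430·594 − 330·844 − (0.5·769)·455.5 − 780·694 = 0 → B_y = 1250399.75/660 = 1894.55 ≈ 1895 N.
ΣF_y = 0: A_y + 1894.55 − 430 − 330 − 0.5·769 − 780 = 0 → A_y = 29.95 N.
ΣF_x = 0: no horizontal applied forces, so A_x = 0.

A_x = 0, A_y = 29.95 N, B_y = 1895 N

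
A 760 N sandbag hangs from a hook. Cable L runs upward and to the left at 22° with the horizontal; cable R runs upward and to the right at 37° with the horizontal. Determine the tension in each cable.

T_L = 708.1 N, T_R = 822.1 N

ΣF_x = 0: −T_L·cos22° + T_R·cos37° = 0 → T_R = 1.16096·T_L.
ΣF_y = 0: T_L·sin22° + T_R·sin37° = 760.
Substitute: T_L·(0.374607 + 1.16096·0.601815) = 760 → T_L = 708.103 ≈ 708.1 N.
Then T_R = 1.16096 × 708.103 = 822.1 N.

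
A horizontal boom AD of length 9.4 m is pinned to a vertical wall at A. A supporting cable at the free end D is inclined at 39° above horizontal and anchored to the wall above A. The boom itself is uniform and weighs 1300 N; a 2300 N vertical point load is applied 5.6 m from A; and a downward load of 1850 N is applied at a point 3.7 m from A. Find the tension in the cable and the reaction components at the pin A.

T = 4367 N, A_x = 3394 N, A_y = 2702 N

ΣM about A: T·sin39°·9.4 − 1300·4.7 − 2300·5.6 − 1850·3.7 = 0 → T = 25835/(9.4·0.62932) = 4367.26 ≈ 4367 N.
ΣF_x = 0: A_x − T·cos39° = 0 → A_x = 4367.26 × 0.777146 = 3394 N.
ΣF_y = 0: A_y + T·sin39° − 1300 − 2300 − 1850 = 0 → A_y = 5450 − 4367.26 × 0.62932 = 2702 N.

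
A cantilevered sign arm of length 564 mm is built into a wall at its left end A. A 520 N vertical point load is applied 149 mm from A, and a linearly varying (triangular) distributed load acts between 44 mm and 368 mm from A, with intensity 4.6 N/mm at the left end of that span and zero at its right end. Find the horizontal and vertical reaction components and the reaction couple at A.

A_x = 0, A_y = 1265 N, M_A = 190800 N·mm

Resultant of the triangular load: ½ × 4.6 × 324 = 745.2 N, acting at 152 mm from A (one-third of the span from the peak).
ΣF_x = 0: A_x = 0.
ΣF_y = 0: A_y − 520 − ½·4.6·324 = 0 → A_y = 1265 N.
ΣM about A: M_A − 520·149 − (½·4.6·324)·152 = 0 → M_A = 190800 N·mm.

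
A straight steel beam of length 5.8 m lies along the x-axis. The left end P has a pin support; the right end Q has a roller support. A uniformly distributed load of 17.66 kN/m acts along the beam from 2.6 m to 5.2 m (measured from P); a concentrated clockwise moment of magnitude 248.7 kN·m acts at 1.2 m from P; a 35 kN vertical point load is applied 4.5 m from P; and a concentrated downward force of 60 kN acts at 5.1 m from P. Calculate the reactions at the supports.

Resultant of the distributed load: 17.66 × 2.6 = 45.916 kN at 3.9 m from P.
ΣM about P: Q_y·5.8 − (17.66·2.6)·3.9 − 248.7 − 35·4.5 − 60·5.1 = 0 → Q_y = 891.2724/5.8 = 153.668 ≈ 153.7 kN.
ΣF_y = 0: P_y + 153.668 − 17.66·2.6 − 35 − 60 = 0 → P_y = -12.75 kN.
ΣF_x = 0: no horizontal applied forces, so P_x = 0.

P_x = 0, P_y = -12.75 kN, Q_y = 153.7 kN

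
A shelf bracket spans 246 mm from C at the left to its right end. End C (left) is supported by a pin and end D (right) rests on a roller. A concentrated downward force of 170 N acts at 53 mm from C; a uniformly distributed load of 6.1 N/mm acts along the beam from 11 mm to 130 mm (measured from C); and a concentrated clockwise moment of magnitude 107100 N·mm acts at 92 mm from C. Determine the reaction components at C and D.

Resultant of the distributed load: 6.1 × 119 = 725.9 N at 70.5 mm from C.
Moments about C: D_y·246 − 170·53 − (6.1·119)·70.5 − 107100 = 0 → D_y = 167285.95/246 = 680.024 ≈ 680.0 N.
ΣF_y = 0: C_y + 680.024 − 170 − 6.1·119 = 0 → C_y = 215.9 N.
ΣF_x = 0: no horizontal applied forces, so C_x = 0.

C_x = 0, C_y = 215.9 N, D_y = 680.0 N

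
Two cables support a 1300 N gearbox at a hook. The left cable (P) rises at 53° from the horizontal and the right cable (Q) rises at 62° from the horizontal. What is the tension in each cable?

ΣF_x = 0: −T_P·cos53° + T_Q·cos62° = 0 → T_Q = 1.2819·T_P.
ΣF_y = 0: T_P·sin53° + T_Q·sin62° = 1300.
Substitute: T_P·(0.798636 + 1.2819·0.882948) = 1300 → T_P = 673.405 ≈ 673.4 N.
Then T_Q = 1.2819 × 673.405 = 863.2 N.

T_P = 673.4 N, T_Q = 863.2 N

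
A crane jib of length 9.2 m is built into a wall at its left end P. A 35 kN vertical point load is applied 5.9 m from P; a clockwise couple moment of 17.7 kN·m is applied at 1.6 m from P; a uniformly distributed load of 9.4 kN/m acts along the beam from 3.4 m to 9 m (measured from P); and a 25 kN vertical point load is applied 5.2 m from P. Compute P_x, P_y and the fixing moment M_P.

Resultant of the distributed load: 9.4 × 5.6 = 52.64 kN at 6.2 m from P.
ΣF_x = 0: P_x = 0.
ΣF_y = 0: P_y − 35 − 9.4·5.6 − 25 = 0 → P_y = 112.6 kN.
ΣM about P: M_P − 35·5.9 − 17.7 − (9.4·5.6)·6.2 − 25·5.2 = 0 → M_P = 680.6 kN·m.

P_x = 0, P_y = 112.6 kN, M_P = 680.6 kN·m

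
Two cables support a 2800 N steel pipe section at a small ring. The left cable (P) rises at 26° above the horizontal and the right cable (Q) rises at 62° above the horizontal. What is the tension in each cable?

T_P = 1315 N, T_Q = 2518 N

ΣF_x = 0: −T_P·cos26° + T_Q·cos62° = 0 → T_Q = 1.91448·T_P.
ΣF_y = 0: T_P·sin26° + T_Q·sin62° = 2800.
Substitute: T_P·(0.438371 + 1.91448·0.882948) = 2800 → T_P = 1315.32 ≈ 1315 N.
Then T_Q = 1.91448 × 1315.32 = 2518 N.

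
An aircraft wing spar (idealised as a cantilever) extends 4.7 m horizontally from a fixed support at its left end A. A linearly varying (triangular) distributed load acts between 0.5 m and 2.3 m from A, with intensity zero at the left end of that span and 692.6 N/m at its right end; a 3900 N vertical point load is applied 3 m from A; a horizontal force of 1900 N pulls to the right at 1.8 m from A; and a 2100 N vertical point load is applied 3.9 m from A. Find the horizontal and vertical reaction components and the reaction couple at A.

A_x = -1900 N, A_y = 6623 N, M_A = 20950 N·m

Resultant of the triangular load: ½ × 692.6 × 1.8 = 623.34 N, acting at 1.7 m from A (one-third of the span from the peak).
ΣF_x = 0: A_x + 1900 = 0 → A_x = -1900 N.
ΣF_y = 0: A_y − ½·692.6·1.8 − 3900 − 2100 = 0 → A_y = 6623 N.
ΣM about A: M_A − (½·692.6·1.8)·1.7 − 3900·3 − 2100·3.9 = 0 → M_A = 20950 N·m.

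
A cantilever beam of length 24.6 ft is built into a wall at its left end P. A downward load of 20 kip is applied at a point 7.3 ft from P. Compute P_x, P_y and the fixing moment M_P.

P_x = 0, P_y = 20.00 kip, M_P = 146.0 kip·ft

ΣF_x = 0: P_x = 0.
ΣF_y = 0: P_y − 20 = 0 → P_y = 20.00 kip.
ΣM about P: M_P − 20·7.3 = 0 → M_P = 146.0 kip·ft.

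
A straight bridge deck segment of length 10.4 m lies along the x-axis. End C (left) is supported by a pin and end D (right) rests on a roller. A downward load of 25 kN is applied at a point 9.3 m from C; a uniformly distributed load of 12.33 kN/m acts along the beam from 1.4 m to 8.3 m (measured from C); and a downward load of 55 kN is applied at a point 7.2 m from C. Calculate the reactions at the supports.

Resultant of the distributed load: 12.33 × 6.9 = 85.077 kN at 4.85 m from C.
ΣM about C: D_y·10.4 − 25·9.3 − (12.33·6.9)·4.85 − 55·7.2 = 0 → D_y = 1041.12345/10.4 = 100.108 ≈ 100.1 kN.
ΣF_y = 0: C_y + 100.108 − 25 − 12.33·6.9 − 55 = 0 → C_y = 64.97 kN.
ΣF_x = 0: no horizontal applied forces, so C_x = 0.

C_x = 0, C_y = 64.97 kN, D_y = 100.1 kN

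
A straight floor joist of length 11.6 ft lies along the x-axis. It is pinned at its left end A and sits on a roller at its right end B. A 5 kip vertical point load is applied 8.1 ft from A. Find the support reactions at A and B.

Taking moments about A: B_y·11.6 − 5·8.1 = 0 → B_y = 40.5/11.6 = 3.49138 ≈ 3.491 kip.
ΣF_y = 0: A_y + 3.49138 − 5 = 0 → A_y = 1.509 kip.
ΣF_x = 0: no horizontal applied forces, so A_x = 0.

A_x = 0, A_y = 1.509 kip, B_y = 3.491 kip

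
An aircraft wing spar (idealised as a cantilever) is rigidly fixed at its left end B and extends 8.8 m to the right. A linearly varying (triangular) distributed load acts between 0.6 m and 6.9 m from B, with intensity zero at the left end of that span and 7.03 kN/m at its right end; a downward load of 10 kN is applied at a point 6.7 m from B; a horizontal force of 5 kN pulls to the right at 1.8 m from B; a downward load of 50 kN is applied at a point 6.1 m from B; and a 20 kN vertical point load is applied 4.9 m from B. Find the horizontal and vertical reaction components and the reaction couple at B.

Resultant of the triangular load: ½ × 7.03 × 6.3 = 22.1445 kN, acting at 4.8 m from B (one-third of the span from the peak).
ΣF_x = 0: B_x + 5 = 0 → B_x = -5.000 kN.
ΣF_y = 0: B_y − ½·7.03·6.3 − 10 − 50 − 20 = 0 → B_y = 102.1 kN.
ΣM about B: M_B − (½·7.03·6.3)·4.8 − 10·6.7 − 50·6.1 − 20·4.9 = 0 → M_B = 576.3 kN·m.

B_x = -5.000 kN, B_y = 102.1 kN, M_B = 576.3 kN·m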